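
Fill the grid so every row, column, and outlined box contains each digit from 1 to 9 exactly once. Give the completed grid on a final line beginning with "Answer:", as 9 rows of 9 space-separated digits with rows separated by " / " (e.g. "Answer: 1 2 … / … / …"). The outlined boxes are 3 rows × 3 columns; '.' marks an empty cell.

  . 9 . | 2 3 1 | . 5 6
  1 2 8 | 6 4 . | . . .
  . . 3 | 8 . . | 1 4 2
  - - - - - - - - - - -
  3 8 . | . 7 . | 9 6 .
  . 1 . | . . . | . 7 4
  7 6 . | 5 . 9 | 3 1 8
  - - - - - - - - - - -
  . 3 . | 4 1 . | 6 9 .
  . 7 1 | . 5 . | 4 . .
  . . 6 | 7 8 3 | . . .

Step 1. [r5c7∈{2,5}] box 6 places 2 nowhere but r5c7 ⇒ r5c7=2.
Step 2. [r9c1∈{2,4,5,9}] across row 9, 9 lands solely at r9c1. So r9c1=9.
Step 3. [r5c1∈{5}] only 5 remains possible at r5c1, so r5c1=5.
Step 4. [r7c6∈{2}] nothing but 2 survives at r7c6. So r7c6=2.
Step 5. [r9c7∈{5}] r9c7's peers cover all but 5, so r9c7=5.
Step 6. [r2c7∈{7}] only 7 remains possible at r2c7. So r2c7=7.
Step 7. [r8c8∈{2,3,8}] col 8 places 8 nowhere but r8c8, so r8c8=8.
Step 8. [r6c3∈{2,4}] row 6 places 4 nowhere but r6c3, so r6c3=4.
Step 9. [r2c8∈{3}] r2c8 has the single candidate 3 ⇒ r2c8=3.
Step 10. [r8c6∈{6}] r8c6 has the single candidate 6 ⇒ r8c6=6.
Step 11. [r2c6∈{5}] only 5 remains possible at r2c6. So r2c6=5.
Step 12. [r3c6∈{7}] r3c6 has the single candidate 7, so r3c6=7.
Step 13. [r9c9∈{1}] only 1 remains possible at r9c9. So r9c9=1.
Step 14. [r4c9∈{5}] r4c9's peers cover all but 5, so r4c9=5.
Step 15. [r6c5∈{2}] nothing but 2 survives at r6c5 ⇒ r6c5=2.
Step 16. [r9c2∈{4}] r9c2 has the single candidate 4. So r9c2=4.
Step 17. [r8c4∈{9}] r8c4 is down to just 9 ⇒ r8c4=9.
Step 18. [r5c4∈{3}] nothing but 3 survives at r5c4, so r5c4=3.
Step 19. [r3c1∈{6}] only 6 remains possible at r3c1 ⇒ r3c1=6.
Step 20. [r9c8∈{2}] nothing but 2 survives at r9c8 ⇒ r9c8=2.
Step 21. [r7c1∈{8}] nothing but 8 survives at r7c1. So r7c1=8.
Step 22. [r5c6∈{8}] r5c6 is down to just 8 ⇒ r5c6=8.
Step 23. [r7c9∈{7}] r7c9's peers cover all but 7, so r7c9=7.
Step 24. [r7c3∈{5}] nothing but 5 survives at r7c3. So r7c3=5.
Step 25. [r5c5∈{6}] nothing but 6 survives at r5c5 ⇒ r5c5=6.
Step 26. [r3c2∈{5}] nothing but 5 survives at r3c2. So r3c2=5.
Step 27. [r4c6∈{4}] r4c6 has the single candidate 4, so r4c6=4.
Step 28. [r1c3∈{7}] r1c3 has the single candidate 7 ⇒ r1c3=7.
Step 29. [r3c5∈{9}] r3c5's peers cover all but 9, so r3c5=9.
Step 30. [r8c9∈{3}] r8c9 is down to just 3. So r8c9=3.
Step 31. [r5c3∈{9}] r5c3 has the single candidate 9, so r5c3=9.
Step 32. [r2c9∈{9}] r2c9 is down to just 9. So r2c9=9.
Step 33. [r1c7∈{8}] r1c7's peers cover all but 8, so r1c7=8.
Step 34. [r4c3∈{2}] only 2 remains possible at r4c3 ⇒ r4c3=2.
Step 35. [r8c1∈{2}] only 2 remains possible at r8c1. So r8c1=2.
Step 36. [r1c1∈{4}] r1c1's peers cover all but 4. So r1c1=4.
Step 37. [r4c4∈{1}] nothing but 1 survives at r4c4. So r4c4=1.

Answer: 4 9 7 2 3 1 8 5 6 / 1 2 8 6 4 5 7 3 9 / 6 5 3 8 9 7 1 4 2 / 3 8 2 1 7 4 9 6 5 / 5 1 9 3 6 8 2 7 4 / 7 6 4 5 2 9 3 1 8 / 8 3 5 4 1 2 6 9 7 / 2 7 1 9 5 6 4 8 3 / 9 4 6 7 8 3 5 2 1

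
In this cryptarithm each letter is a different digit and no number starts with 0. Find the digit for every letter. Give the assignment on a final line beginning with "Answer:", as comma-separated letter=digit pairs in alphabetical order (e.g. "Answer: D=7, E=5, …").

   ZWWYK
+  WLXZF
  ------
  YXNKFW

Step 1. [col 1: K + F ≡ W (mod 10)] several values work for W in column 1 (K + F ≡ W (mod 10), carry-in 0); try W=5, so W=5.
Step 2. [Y] the sum has 6 digits but both addends have 5; that extra leading digit Y is the final carry, namely 1. So Y=1.
Step 3. [col 1: K + F ≡ W (mod 10)] F=8 is one option consistent with column 1 (K + F ≡ W (mod 10), carry-in 0) — take it. So F=8.
Step 4. [col 1: K + F ≡ W (mod 10)] column 1: given F=8, W=5, carry-in 0, and digits 1,5,8 already taken and all letters distinct, K+F≡W (mod 10) forces K=7 ⇒ K=7.
Step 5. [col 2: Y + Z ≡ F (mod 10)] from column 2 (Y=1, F=8, carry-in 1, digits 1,5,7,8 already taken and all letters distinct): Z must equal 6 ⇒ Z=6.
Step 6. [col 3: W + X ≡ K (mod 10)] column 3 reads W+X+carry(0)=K with W=5, K=7; with digits 1,5,6,7,8 already taken and all letters distinct, the only value for X is 2. So X=2.
Step 7. [col 4: W + L ≡ N (mod 10)] column 4 (W + L ≡ N (mod 10), carry-in 0) doesn't pin N yet; pick N=4 and continue. So N=4.
Step 8. [col 4: W + L ≡ N (mod 10)] column 4 reads W+L+carry(0)=N with W=5, N=4; with digits 1,2,4,5,6,7,8 already taken and all letters distinct, the only value for L is 9, so L=9.

Answer: F=8, K=7, L=9, N=4, W=5, X=2, Y=1, Z=6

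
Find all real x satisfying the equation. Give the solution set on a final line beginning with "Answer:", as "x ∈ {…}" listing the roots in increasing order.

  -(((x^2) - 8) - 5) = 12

Step 1. [-(((x^2) - 8) - 5) = 12] LHS negated; negate both sides ⇒ neg: ((x^2) - 8) - 5 = -12.
Step 2. [((x^2) - 8) - 5 = -12] the outer -5 inverts by adding 5 ⇒ sub: (x^2) - 8 = -7.
Step 3. [(x^2) - 8 = -7] -8 is outermost — add 8 both sides. So sub: x^2 = 1.
Step 4. [x^2 = 1] √ both sides: 1 ≥ 0 gives two branches. So sqrt: x = 1 or -1.

Answer: x ∈ {-1, 1}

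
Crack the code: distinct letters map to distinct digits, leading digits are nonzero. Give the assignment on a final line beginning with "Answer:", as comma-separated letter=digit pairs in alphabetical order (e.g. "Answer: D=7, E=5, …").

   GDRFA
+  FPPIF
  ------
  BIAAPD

Step 1. [B] adding two 5-digit numbers gives at most 5+1 digits, and here it does — B is that final carry and must be 1. So B=1.
Step 2. [col 1: A + F ≡ D (mod 10)] no forcing yet in column 1 (carry-in 0); F=8 is free and consistent — try it. So F=8.
Step 3. [col 1: A + F ≡ D (mod 10)] column 1 (A + F ≡ D (mod 10), carry-in 0) doesn't pin A yet; pick A=9 and continue ⇒ A=9.
Step 4. [col 1: A + F ≡ D (mod 10)] from column 1 (A=9, F=8, carry-in 0, digits 1,8,9 already taken and all letters distinct): D must equal 7 ⇒ D=7.
Step 5. [col 2: F + I ≡ P (mod 10)] no forcing yet in column 2 (carry-in 1); P=2 is free and consistent — try it. So P=2.
Step 6. [col 2: F + I ≡ P (mod 10)] column 2: given F=8, P=2, carry-in 1, and digits 1,2,7,8,9 already taken and all letters distinct, F+I≡P (mod 10) forces I=3, so I=3.
Step 7. [col 3: R + P ≡ A (mod 10)] in column 3 we have R+P≡A with carry-in 1; given P=2, A=9 and digits 1,2,3,7,8,9 already taken and all letters distinct, that pins R to 6, so R=6.
Step 8. [col 5: G + F ≡ I (mod 10)] from column 5 (F=8, I=3, carry-in 0, digits 1,2,3,6,7,8,9 already taken and all letters distinct): G must equal 5, so G=5.

Answer: A=9, B=1, D=7, F=8, G=5, I=3, P=2, R=6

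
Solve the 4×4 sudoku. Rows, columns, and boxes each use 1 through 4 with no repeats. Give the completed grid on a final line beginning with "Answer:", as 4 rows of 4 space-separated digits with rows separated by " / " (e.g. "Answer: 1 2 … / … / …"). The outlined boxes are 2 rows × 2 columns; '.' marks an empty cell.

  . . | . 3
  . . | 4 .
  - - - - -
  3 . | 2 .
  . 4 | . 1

Step 1. [r1c1∈{1,2,4}] row 1 places 4 nowhere but r1c1 ⇒ r1c1=4.
Step 2. [r2c1∈{1,2}] in col 1, 1 fits only at r2c1, so r2c1=1.
Step 3. [r2c4∈{2}] nothing but 2 survives at r2c4, so r2c4=2.
Step 4. [r3c4∈{4}] r3c4 has the single candidate 4, so r3c4=4.
Step 5. [r4c1∈{2}] r4c1 is down to just 2 ⇒ r4c1=2.
Step 6. [r1c3∈{1}] r1c3 is down to just 1 ⇒ r1c3=1.
Step 7. [r1c2∈{2}] r1c2 is down to just 2 ⇒ r1c2=2.
Step 8. [r3c2∈{1}] r3c2 is down to just 1. So r3c2=1.
Step 9. [r2c2∈{3}] nothing but 3 survives at r2c2 ⇒ r2c2=3.
Step 10. [r4c3∈{3}] nothing but 3 survives at r4c3, so r4c3=3.

Answer: 4 2 1 3 / 1 3 4 2 / 3 1 2 4 / 2 4 3 1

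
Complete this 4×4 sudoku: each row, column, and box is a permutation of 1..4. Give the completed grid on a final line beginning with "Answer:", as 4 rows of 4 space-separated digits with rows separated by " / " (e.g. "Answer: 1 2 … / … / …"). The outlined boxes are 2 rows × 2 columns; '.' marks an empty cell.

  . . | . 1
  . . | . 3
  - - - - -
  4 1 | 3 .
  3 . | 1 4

Step 1. [r1c1∈{2}] only 2 remains possible at r1c1 ⇒ r1c1=2.
Step 2. [r2c2∈{4}] r2c2 is down to just 4, so r2c2=4.
Step 3. [r3c4∈{2}] r3c4's peers cover all but 2 ⇒ r3c4=2.
Step 4. [r2c3∈{2}] r2c3 has the single candidate 2 ⇒ r2c3=2.
Step 5. [r1c3∈{4}] r1c3 has the single candidate 4. So r1c3=4.
Step 6. [r4c2∈{2}] only 2 remains possible at r4c2. So r4c2=2.
Step 7. [r1c2∈{3}] r1c2's peers cover all but 3 ⇒ r1c2=3.
Step 8. [r2c1∈{1}] r2c1's peers cover all but 1 ⇒ r2c1=1.

Answer: 2 3 4 1 / 1 4 2 3 / 4 1 3 2 / 3 2 1 4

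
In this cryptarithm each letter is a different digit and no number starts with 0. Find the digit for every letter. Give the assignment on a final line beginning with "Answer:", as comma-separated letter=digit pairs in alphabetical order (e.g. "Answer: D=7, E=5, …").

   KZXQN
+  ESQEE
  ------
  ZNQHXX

Step 1. [col 1: N + E ≡ X (mod 10)] several values work for E in column 1 (N + E ≡ X (mod 10), carry-in 0); try E=8. So E=8.
Step 2. [col 1: N + E ≡ X (mod 10)] N=7 is one option consistent with column 1 (N + E ≡ X (mod 10), carry-in 0) — take it. So N=7.
Step 3. [Z] adding two 5-digit numbers gives at most 5+1 digits, and here it does — Z is that final carry and must be 1, so Z=1.
Step 4. [col 1: N + E ≡ X (mod 10)] column 1 reads N+E+carry(0)=X with N=7, E=8; with digits 1,7,8 already taken and all letters distinct, the only value for X is 5, so X=5.
Step 5. [col 2: Q + E ≡ X (mod 10)] in column 2 we have Q+E≡X with carry-in 1; given E=8, X=5 and digits 1,5,7,8 already taken and all letters distinct, that pins Q to 6 ⇒ Q=6.
Step 6. [col 3: X + Q ≡ H (mod 10)] in column 3 we have X+Q≡H with carry-in 1; given X=5, Q=6 and digits 1,5,6,7,8 already taken and all letters distinct, that pins H to 2, so H=2.
Step 7. [col 4: Z + S ≡ Q (mod 10)] column 4 reads Z+S+carry(1)=Q with Z=1, Q=6; with digits 1,2,5,6,7,8 already taken and all letters distinct, the only value for S is 4 ⇒ S=4.
Step 8. [col 5: K + E ≡ N (mod 10)] from column 5 (E=8, N=7, carry-in 0, digits 1,2,4,5,6,7,8 already taken and all letters distinct): K must equal 9. So K=9.

Answer: E=8, H=2, K=9, N=7, Q=6, S=4, X=5, Z=1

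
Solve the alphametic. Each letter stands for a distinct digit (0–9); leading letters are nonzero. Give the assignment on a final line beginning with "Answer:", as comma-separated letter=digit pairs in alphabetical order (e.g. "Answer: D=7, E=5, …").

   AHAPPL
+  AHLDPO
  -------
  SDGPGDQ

Step 1. [S] S is the leading digit of a 7-digit sum of two 6-digit numbers; the final carry is exactly 1. So S=1.
Step 2. [col 1: L + O ≡ Q (mod 10)] several values work for Q in column 1 (L + O ≡ Q (mod 10), carry-in 0); try Q=7. So Q=7.
Step 3. [col 1: L + O ≡ Q (mod 10)] column 1 (L + O ≡ Q (mod 10), carry-in 0) doesn't pin O yet; pick O=2 and continue. So O=2.
Step 4. [col 1: L + O ≡ Q (mod 10)] in column 1 we have L+O≡Q with carry-in 0; given O=2, Q=7 and digits 1,2,7 already taken and all letters distinct, that pins L to 5, so L=5.
Step 5. [col 2: P + P ≡ D (mod 10)] D=6 is one option consistent with column 2 (P + P ≡ D (mod 10), carry-in 0) — take it, so D=6.
Step 6. [col 2: P + P ≡ D (mod 10)] column 2 (P + P ≡ D (mod 10), carry-in 0) doesn't pin P yet; pick P=3 and continue. So P=3.
Step 7. [col 3: P + D ≡ G (mod 10)] column 3 reads P+D+carry(0)=G with P=3, D=6; with digits 1,2,3,5,6,7 already taken and all letters distinct, the only value for G is 9 ⇒ G=9.
Step 8. [col 4: A + L ≡ P (mod 10)] column 4 reads A+L+carry(0)=P with L=5, P=3; with digits 1,2,3,5,6,7,9 already taken and all letters distinct, the only value for A is 8 ⇒ A=8.
Step 9. [col 5: H + H ≡ G (mod 10)] column 5 reads H+H+carry(1)=G with G=9; with digits 1,2,3,5,6,7,8,9 already taken and all letters distinct, the only value for H is 4, so H=4.

Answer: A=8, D=6, G=9, H=4, L=5, O=2, P=3, Q=7, S=1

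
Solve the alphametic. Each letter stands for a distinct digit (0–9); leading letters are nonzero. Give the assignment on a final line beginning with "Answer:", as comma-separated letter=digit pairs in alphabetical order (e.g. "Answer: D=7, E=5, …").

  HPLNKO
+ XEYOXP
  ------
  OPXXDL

Step 1. [col 1: O + P ≡ L (mod 10)] column 1 (O + P ≡ L (mod 10), carry-in 0) doesn't pin P yet; pick P=1 and continue. So P=1.
Step 2. [col 1: O + P ≡ L (mod 10)] no forcing yet in column 1 (carry-in 0); L=7 is free and consistent — try it, so L=7.
Step 3. [col 1: O + P ≡ L (mod 10)] in column 1 we have O+P≡L with carry-in 0; given P=1, L=7 and digits 1,7 already taken and all letters distinct, that pins O to 6 ⇒ O=6.
Step 4. [col 2: K + X ≡ D (mod 10)] no forcing yet in column 2 (carry-in 0); X=2 is free and consistent — try it ⇒ X=2.
Step 5. [col 2: K + X ≡ D (mod 10)] column 2 (K + X ≡ D (mod 10), carry-in 0) doesn't pin K yet; pick K=8 and continue ⇒ K=8.
Step 6. [col 2: K + X ≡ D (mod 10)] in column 2 we have K+X≡D with carry-in 0; given K=8, X=2 and digits 1,2,6,7,8 already taken and all letters distinct, that pins D to 0, so D=0.
Step 7. [col 3: N + O ≡ X (mod 10)] column 3: given O=6, X=2, carry-in 1, and digits 0,1,2,6,7,8 already taken and all letters distinct, N+O≡X (mod 10) forces N=5. So N=5.
Step 8. [col 4: L + Y ≡ X (mod 10)] in column 4 we have L+Y≡X with carry-in 1; given L=7, X=2 and digits 0,1,2,5,6,7,8 already taken and all letters distinct, that pins Y to 4. So Y=4.
Step 9. [col 5: P + E ≡ P (mod 10)] column 5: given P=1, carry-in 1, and digits 0,1,2,4,5,6,7,8 already taken and all letters distinct, P+E≡P (mod 10) forces E=9 ⇒ E=9.
Step 10. [col 6: H + X ≡ O (mod 10)] in column 6 we have H+X≡O with carry-in 1; given X=2, O=6 and digits 0,1,2,4,5,6,7,8,9 already taken and all letters distinct, that pins H to 3. So H=3.

Answer: D=0, E=9, H=3, K=8, L=7, N=5, O=6, P=1, X=2, Y=4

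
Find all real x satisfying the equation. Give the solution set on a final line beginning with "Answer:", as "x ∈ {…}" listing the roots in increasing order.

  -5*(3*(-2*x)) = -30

Step 1. [-5*(3*(-2*x)) = -30] divide by the outer -5, so div: 3*(-2*x) = 6.
Step 2. [3*(-2*x) = 6] divide by the outer 3 ⇒ div: -2*x = 2.
Step 3. [-2*x = 2] -2·(inner) — divide through by -2 ⇒ div: x = -1.

Answer: x ∈ {-1}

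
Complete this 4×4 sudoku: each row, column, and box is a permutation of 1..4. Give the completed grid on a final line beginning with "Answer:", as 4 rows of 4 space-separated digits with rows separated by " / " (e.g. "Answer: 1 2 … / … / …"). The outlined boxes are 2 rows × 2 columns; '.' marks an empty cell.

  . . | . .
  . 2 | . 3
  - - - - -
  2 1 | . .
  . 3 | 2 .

Step 1. [r1c2∈{4}] r1c2's peers cover all but 4, so r1c2=4.
Step 2. [r1c3∈{1}] r1c3 has the single candidate 1, so r1c3=1.
Step 3. [r3c4∈{4}] r3c4's peers cover all but 4, so r3c4=4.
Step 4. [r1c4∈{2}] r1c4 is down to just 2 ⇒ r1c4=2.
Step 5. [r2c3∈{4}] r2c3 has the single candidate 4, so r2c3=4.
Step 6. [r4c1∈{4}] nothing but 4 survives at r4c1, so r4c1=4.
Step 7. [r1c1∈{3}] r1c1 is down to just 3, so r1c1=3.
Step 8. [r2c1∈{1}] r2c1 has the single candidate 1 ⇒ r2c1=1.
Step 9. [r4c4∈{1}] r4c4 has the single candidate 1 ⇒ r4c4=1.
Step 10. [r3c3∈{3}] r3c3 has the single candidate 3. So r3c3=3.

Answer: 3 4 1 2 / 1 2 4 3 / 2 1 3 4 / 4 3 2 1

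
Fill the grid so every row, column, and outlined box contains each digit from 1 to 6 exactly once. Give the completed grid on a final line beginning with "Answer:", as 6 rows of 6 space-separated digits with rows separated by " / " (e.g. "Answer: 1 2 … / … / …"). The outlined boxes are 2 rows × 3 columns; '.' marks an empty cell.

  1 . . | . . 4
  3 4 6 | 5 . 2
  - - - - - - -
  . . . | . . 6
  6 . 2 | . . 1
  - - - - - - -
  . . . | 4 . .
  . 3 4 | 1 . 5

Step 1. [r4c2∈{5}] only 5 remains possible at r4c2 ⇒ r4c2=5.
Step 2. [r4c4∈{3}] nothing but 3 survives at r4c4, so r4c4=3.
Step 3. [r6c5∈{2,6}] in row 6, 6 fits only at r6c5. So r6c5=6.
Step 4. [r5c5∈{2,3}] 2 has one home in box 6: r5c5, so r5c5=2.
Step 5. [r3c2∈{1}] only 1 remains possible at r3c2, so r3c2=1.
Step 6. [r3c5∈{4,5}] r3c5 is the only open cell in row 3 admitting 5. So r3c5=5.
Step 7. [r5c3∈{1,5}] row 5 places 1 nowhere but r5c3. So r5c3=1.
Step 8. [r5c6∈{3}] nothing but 3 survives at r5c6. So r5c6=3.
Step 9. [r6c1∈{2}] nothing but 2 survives at r6c1, so r6c1=2.
Step 10. [r5c2∈{6}] r5c2 has the single candidate 6 ⇒ r5c2=6.
Step 11. [r1c2∈{2}] r1c2's peers cover all but 2, so r1c2=2.
Step 12. [r1c4∈{6}] r1c4 has the single candidate 6. So r1c4=6.
Step 13. [r4c5∈{4}] r4c5 has the single candidate 4, so r4c5=4.
Step 14. [r3c3∈{3}] r3c3 is down to just 3. So r3c3=3.
Step 15. [r3c1∈{4}] r3c1's peers cover all but 4 ⇒ r3c1=4.
Step 16. [r2c5∈{1}] nothing but 1 survives at r2c5 ⇒ r2c5=1.
Step 17. [r1c5∈{3}] r1c5 has the single candidate 3, so r1c5=3.
Step 18. [r5c1∈{5}] r5c1's peers cover all but 5, so r5c1=5.
Step 19. [r3c4∈{2}] r3c4's peers cover all but 2 ⇒ r3c4=2.
Step 20. [r1c3∈{5}] nothing but 5 survives at r1c3. So r1c3=5.

Answer: 1 2 5 6 3 4 / 3 4 6 5 1 2 / 4 1 3 2 5 6 / 6 5 2 3 4 1 / 5 6 1 4 2 3 / 2 3 4 1 6 5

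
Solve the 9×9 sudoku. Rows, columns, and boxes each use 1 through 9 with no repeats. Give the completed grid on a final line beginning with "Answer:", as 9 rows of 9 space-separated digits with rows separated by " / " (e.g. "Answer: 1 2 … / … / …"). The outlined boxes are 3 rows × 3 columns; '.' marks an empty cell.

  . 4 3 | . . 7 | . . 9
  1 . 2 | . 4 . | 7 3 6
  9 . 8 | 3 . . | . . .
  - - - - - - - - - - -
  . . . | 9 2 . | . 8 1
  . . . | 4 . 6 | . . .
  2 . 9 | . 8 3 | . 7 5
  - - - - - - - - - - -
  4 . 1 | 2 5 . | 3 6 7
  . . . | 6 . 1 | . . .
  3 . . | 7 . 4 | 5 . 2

Step 1. [r2c2∈{5}] r2c2 has the single candidate 5, so r2c2=5.
Step 2. [r9c2∈{6,8,9}] in row 9, 8 fits only at r9c2, so r9c2=8.
Step 3. [r3c2∈{6,7}] 7 has one home in row 3: r3c2. So r3c2=7.
Step 4. [r4c3∈{4,5,6,7}] across col 3, 4 lands solely at r4c3 ⇒ r4c3=4.
Step 5. [r4c1∈{5,6,7}] row 4 places 7 nowhere but r4c1, so r4c1=7.
Step 6. [r1c7∈{1,2,8}] in box 3, 8 fits only at r1c7 ⇒ r1c7=8.
Step 7. [r3c7∈{1,2,4}] 1 has one home in col 7: r3c7. So r3c7=1.
Step 8. [r9c5∈{9}] r9c5 is down to just 9, so r9c5=9.
Step 9. [r1c4∈{1,5}] in col 4, 5 fits only at r1c4, so r1c4=5.
Step 10. [r8c1∈{5}] r8c1's peers cover all but 5, so r8c1=5.
Step 11. [r6c4∈{1}] r6c4 is down to just 1 ⇒ r6c4=1.
Step 12. [r1c8∈{2}] nothing but 2 survives at r1c8, so r1c8=2.
Step 13. [r5c8∈{9}] r5c8 is down to just 9, so r5c8=9.
Step 14. [r8c8∈{4}] r8c8 is down to just 4 ⇒ r8c8=4.
Step 15. [r4c2∈{3,6}] r4c2 is the only open cell in row 4 admitting 3. So r4c2=3.
Step 16. [r2c4∈{8}] only 8 remains possible at r2c4, so r2c4=8.
Step 17. [r1c1∈{6}] r1c1 has the single candidate 6, so r1c1=6.
Step 18. [r8c7∈{9}] r8c7 is down to just 9. So r8c7=9.
Step 19. [r4c7∈{6}] nothing but 6 survives at r4c7 ⇒ r4c7=6.
Step 20. [r5c5∈{7}] nothing but 7 survives at r5c5 ⇒ r5c5=7.
Step 21. [r3c9∈{4}] r3c9's peers cover all but 4. So r3c9=4.
Step 22. [r2c6∈{9}] r2c6 has the single candidate 9 ⇒ r2c6=9.
Step 23. [r3c6∈{2}] only 2 remains possible at r3c6, so r3c6=2.
Step 24. [r9c3∈{6}] only 6 remains possible at r9c3 ⇒ r9c3=6.
Step 25. [r8c5∈{3}] nothing but 3 survives at r8c5. So r8c5=3.
Step 26. [r4c6∈{5}] r4c6's peers cover all but 5. So r4c6=5.
Step 27. [r6c2∈{6}] nothing but 6 survives at r6c2, so r6c2=6.
Step 28. [r5c2∈{1}] r5c2 is down to just 1. So r5c2=1.
Step 29. [r7c6∈{8}] r7c6 is down to just 8, so r7c6=8.
Step 30. [r5c9∈{3}] only 3 remains possible at r5c9 ⇒ r5c9=3.
Step 31. [r3c5∈{6}] only 6 remains possible at r3c5, so r3c5=6.
Step 32. [r8c9∈{8}] r8c9's peers cover all but 8, so r8c9=8.
Step 33. [r3c8∈{5}] only 5 remains possible at r3c8, so r3c8=5.
Step 34. [r6c7∈{4}] r6c7 is down to just 4 ⇒ r6c7=4.
Step 35. [r7c2∈{9}] r7c2 is down to just 9. So r7c2=9.
Step 36. [r1c5∈{1}] nothing but 1 survives at r1c5. So r1c5=1.
Step 37. [r5c3∈{5}] only 5 remains possible at r5c3 ⇒ r5c3=5.
Step 38. [r9c8∈{1}] r9c8 is down to just 1 ⇒ r9c8=1.
Step 39. [r8c2∈{2}] r8c2 has the single candidate 2. So r8c2=2.
Step 40. [r8c3∈{7}] nothing but 7 survives at r8c3 ⇒ r8c3=7.
Step 41. [r5c1∈{8}] nothing but 8 survives at r5c1, so r5c1=8.
Step 42. [r5c7∈{2}] nothing but 2 survives at r5c7. So r5c7=2.

Answer: 6 4 3 5 1 7 8 2 9 / 1 5 2 8 4 9 7 3 6 / 9 7 8 3 6 2 1 5 4 / 7 3 4 9 2 5 6 8 1 / 8 1 5 4 7 6 2 9 3 / 2 6 9 1 8 3 4 7 5 / 4 9 1 2 5 8 3 6 7 / 5 2 7 6 3 1 9 4 8 / 3 8 6 7 9 4 5 1 2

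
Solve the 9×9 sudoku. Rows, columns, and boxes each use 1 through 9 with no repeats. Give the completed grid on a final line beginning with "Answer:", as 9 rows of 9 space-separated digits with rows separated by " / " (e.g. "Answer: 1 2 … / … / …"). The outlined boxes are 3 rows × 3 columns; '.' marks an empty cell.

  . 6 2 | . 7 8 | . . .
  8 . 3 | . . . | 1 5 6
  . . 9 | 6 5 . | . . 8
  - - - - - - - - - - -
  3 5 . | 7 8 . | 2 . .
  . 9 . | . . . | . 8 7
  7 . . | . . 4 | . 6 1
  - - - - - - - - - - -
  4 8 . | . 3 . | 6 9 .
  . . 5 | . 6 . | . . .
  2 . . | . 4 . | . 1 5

Step 1. [r5c5∈{1,2}] col 5 places 1 nowhere but r5c5, so r5c5=1.
Step 2. [r4c8∈{4}] only 4 remains possible at r4c8, so r4c8=4.
Step 3. [r1c8∈{3}] r1c8 is down to just 3 ⇒ r1c8=3.
Step 4. [r8c9∈{2,3,4}] 3 has one home in col 9: r8c9, so r8c9=3.
Step 5. [r8c7∈{4,7,8}] across row 8, 4 lands solely at r8c7, so r8c7=4.
Step 6. [r2c2∈{4,7}] r2c2 is the only open cell in row 2 admitting 7, so r2c2=7.
Step 7. [r8c2∈{1}] r8c2's peers cover all but 1, so r8c2=1.
Step 8. [r3c6∈{1,2,3}] across row 3, 3 lands solely at r3c6, so r3c6=3.
Step 9. [r1c4∈{1,4,9}] in box 2, 1 fits only at r1c4. So r1c4=1.
Step 10. [r7c6∈{1,2,5,7}] across row 7, 1 lands solely at r7c6, so r7c6=1.
Step 11. [r5c6∈{2,5,6}] 5 has one home in col 6: r5c6 ⇒ r5c6=5.
Step 12. [r5c4∈{2,3}] across row 5, 2 lands solely at r5c4 ⇒ r5c4=2.
Step 13. [r6c5∈{9}] nothing but 9 survives at r6c5, so r6c5=9.
Step 14. [r8c6∈{2,7,9}] box 8 places 2 nowhere but r8c6 ⇒ r8c6=2.
Step 15. [r9c3∈{6,7}] r9c3 is the only open cell in row 9 admitting 6. So r9c3=6.
Step 16. [r8c4∈{8,9}] r8c4 is the only open cell in row 8 admitting 8, so r8c4=8.
Step 17. [r8c8∈{7}] r8c8's peers cover all but 7. So r8c8=7.
Step 18. [r2c6∈{9}] r2c6 has the single candidate 9, so r2c6=9.
Step 19. [r4c9∈{9}] r4c9's peers cover all but 9 ⇒ r4c9=9.
Step 20. [r6c4∈{3}] nothing but 3 survives at r6c4, so r6c4=3.
Step 21. [r5c1∈{6}] r5c1 is down to just 6. So r5c1=6.
Step 22. [r3c8∈{2}] r3c8 has the single candidate 2 ⇒ r3c8=2.
Step 23. [r3c1∈{1}] r3c1's peers cover all but 1, so r3c1=1.
Step 24. [r1c1∈{5}] r1c1's peers cover all but 5, so r1c1=5.
Step 25. [r9c2∈{3}] r9c2 has the single candidate 3. So r9c2=3.
Step 26. [r4c3∈{1}] nothing but 1 survives at r4c3, so r4c3=1.
Step 27. [r7c9∈{2}] r7c9 has the single candidate 2. So r7c9=2.
Step 28. [r8c1∈{9}] r8c1 is down to just 9 ⇒ r8c1=9.
Step 29. [r3c2∈{4}] nothing but 4 survives at r3c2 ⇒ r3c2=4.
Step 30. [r6c2∈{2}] r6c2 is down to just 2, so r6c2=2.
Step 31. [r5c3∈{4}] r5c3 is down to just 4 ⇒ r5c3=4.
Step 32. [r6c3∈{8}] r6c3 has the single candidate 8, so r6c3=8.
Step 33. [r2c5∈{2}] r2c5 is down to just 2. So r2c5=2.
Step 34. [r6c7∈{5}] r6c7 has the single candidate 5 ⇒ r6c7=5.
Step 35. [r7c3∈{7}] only 7 remains possible at r7c3. So r7c3=7.
Step 36. [r9c4∈{9}] r9c4's peers cover all but 9. So r9c4=9.
Step 37. [r4c6∈{6}] r4c6's peers cover all but 6, so r4c6=6.
Step 38. [r9c6∈{7}] nothing but 7 survives at r9c6, so r9c6=7.
Step 39. [r5c7∈{3}] only 3 remains possible at r5c7, so r5c7=3.
Step 40. [r1c9∈{4}] only 4 remains possible at r1c9. So r1c9=4.
Step 41. [r9c7∈{8}] r9c7 has the single candidate 8 ⇒ r9c7=8.
Step 42. [r2c4∈{4}] nothing but 4 survives at r2c4 ⇒ r2c4=4.
Step 43. [r3c7∈{7}] r3c7 has the single candidate 7, so r3c7=7.
Step 44. [r7c4∈{5}] only 5 remains possible at r7c4 ⇒ r7c4=5.
Step 45. [r1c7∈{9}] r1c7's peers cover all but 9 ⇒ r1c7=9.

Answer: 5 6 2 1 7 8 9 3 4 / 8 7 3 4 2 9 1 5 6 / 1 4 9 6 5 3 7 2 8 / 3 5 1 7 8 6 2 4 9 / 6 9 4 2 1 5 3 8 7 / 7 2 8 3 9 4 5 6 1 / 4 8 7 5 3 1 6 9 2 / 9 1 5 8 6 2 4 7 3 / 2 3 6 9 4 7 8 1 5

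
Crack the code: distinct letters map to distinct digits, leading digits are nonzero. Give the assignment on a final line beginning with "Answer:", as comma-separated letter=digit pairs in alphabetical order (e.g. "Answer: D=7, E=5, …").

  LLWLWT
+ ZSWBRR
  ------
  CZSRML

Step 1. [col 1: T + R ≡ L (mod 10)] column 1 (T + R ≡ L (mod 10), carry-in 0) doesn't pin L yet; pick L=3 and continue. So L=3.
Step 2. [col 1: T + R ≡ L (mod 10)] T=6 is one option consistent with column 1 (T + R ≡ L (mod 10), carry-in 0) — take it, so T=6.
Step 3. [col 1: T + R ≡ L (mod 10)] in column 1 we have T+R≡L with carry-in 0; given T=6, L=3 and digits 3,6 already taken and all letters distinct, that pins R to 7. So R=7.
Step 4. [col 2: W + R ≡ M (mod 10)] no forcing yet in column 2 (carry-in 1); W=1 is free and consistent — try it, so W=1.
Step 5. [col 2: W + R ≡ M (mod 10)] from column 2 (W=1, R=7, carry-in 1, digits 1,3,6,7 already taken and all letters distinct): M must equal 9, so M=9.
Step 6. [col 3: L + B ≡ R (mod 10)] column 3 reads L+B+carry(0)=R with L=3, R=7; with digits 1,3,6,7,9 already taken and all letters distinct, the only value for B is 4. So B=4.
Step 7. [col 4: W + W ≡ S (mod 10)] column 4 reads W+W+carry(0)=S with W=1; with digits 1,3,4,6,7,9 already taken and all letters distinct, the only value for S is 2, so S=2.
Step 8. [col 5: L + S ≡ Z (mod 10)] from column 5 (L=3, S=2, carry-in 0, digits 1,2,3,4,6,7,9 already taken and all letters distinct): Z must equal 5, so Z=5.
Step 9. [col 6: L + Z ≡ C (mod 10)] column 6 reads L+Z+carry(0)=C with L=3, Z=5; with digits 1,2,3,4,5,6,7,9 already taken and all letters distinct, the only value for C is 8. So C=8.

Answer: B=4, C=8, L=3, M=9, R=7, S=2, T=6, W=1, Z=5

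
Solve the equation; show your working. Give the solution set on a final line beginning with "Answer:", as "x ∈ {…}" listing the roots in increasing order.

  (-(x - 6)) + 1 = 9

Step 1. [(-(x - 6)) + 1 = 9] subtract 1: x sits inside (… + 1) ⇒ sub: -(x - 6) = 8.
Step 2. [-(x - 6) = 8] leading − — multiply by −1. So neg: x - 6 = -8.
Step 3. [x - 6 = -8] peel the -6: add 6 from each side. So sub: x = -2.

Answer: x ∈ {-2}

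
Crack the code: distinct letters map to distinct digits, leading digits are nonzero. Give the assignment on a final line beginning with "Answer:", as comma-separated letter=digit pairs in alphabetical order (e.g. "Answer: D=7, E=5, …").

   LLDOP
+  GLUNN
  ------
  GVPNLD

Step 1. [G] the sum has 6 digits but both addends have 5; that extra leading digit G is the final carry, namely 1 ⇒ G=1.
Step 2. [col 1: P + N ≡ D (mod 10)] no forcing yet in column 1 (carry-in 0); D=9 is free and consistent — try it. So D=9.
Step 3. [col 1: P + N ≡ D (mod 10)] no forcing yet in column 1 (carry-in 0); P=7 is free and consistent — try it. So P=7.
Step 4. [col 1: P + N ≡ D (mod 10)] in column 1 we have P+N≡D with carry-in 0; given P=7, D=9 and digits 1,7,9 already taken and all letters distinct, that pins N to 2. So N=2.
Step 5. [col 2: O + N ≡ L (mod 10)] several values work for O in column 2 (O + N ≡ L (mod 10), carry-in 0); try O=6. So O=6.
Step 6. [col 2: O + N ≡ L (mod 10)] in column 2 we have O+N≡L with carry-in 0; given O=6, N=2 and digits 1,2,6,7,9 already taken and all letters distinct, that pins L to 8, so L=8.
Step 7. [col 3: D + U ≡ N (mod 10)] from column 3 (D=9, N=2, carry-in 0, digits 1,2,6,7,8,9 already taken and all letters distinct): U must equal 3, so U=3.
Step 8. [col 5: L + G ≡ V (mod 10)] column 5: given L=8, G=1, carry-in 1, and digits 1,2,3,6,7,8,9 already taken and all letters distinct, L+G≡V (mod 10) forces V=0 ⇒ V=0.

Answer: D=9, G=1, L=8, N=2, O=6, P=7, U=3, V=0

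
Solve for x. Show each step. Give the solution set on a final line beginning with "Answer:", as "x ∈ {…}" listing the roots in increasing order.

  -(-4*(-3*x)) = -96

Step 1. [-(-4*(-3*x)) = -96] leading − — multiply by −1, so neg: -4*(-3*x) = 96.
Step 2. [-4*(-3*x) = 96] LHS = -4·(…); ÷-4 both sides ⇒ div: -3*x = -24.
Step 3. [-3*x = -24] -3·(inner) — divide through by -3. So div: x = 8.

Answer: x ∈ {8}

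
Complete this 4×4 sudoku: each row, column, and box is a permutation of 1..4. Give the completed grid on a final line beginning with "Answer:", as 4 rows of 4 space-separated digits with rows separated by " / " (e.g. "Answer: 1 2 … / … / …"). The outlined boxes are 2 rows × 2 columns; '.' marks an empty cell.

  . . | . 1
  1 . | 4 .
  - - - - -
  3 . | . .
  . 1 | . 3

Step 1. [r4c3∈{2}] nothing but 2 survives at r4c3 ⇒ r4c3=2.
Step 2. [r3c2∈{2,4}] 2 has one home in row 3: r3c2 ⇒ r3c2=2.
Step 3. [r1c2∈{3,4}] 4 has one home in col 2: r1c2. So r1c2=4.
Step 4. [r1c3∈{3}] only 3 remains possible at r1c3. So r1c3=3.
Step 5. [r4c1∈{4}] r4c1's peers cover all but 4 ⇒ r4c1=4.
Step 6. [r1c1∈{2}] r1c1 is down to just 2 ⇒ r1c1=2.
Step 7. [r3c3∈{1}] r3c3 is down to just 1, so r3c3=1.
Step 8. [r2c2∈{3}] r2c2's peers cover all but 3. So r2c2=3.
Step 9. [r3c4∈{4}] only 4 remains possible at r3c4 ⇒ r3c4=4.
Step 10. [r2c4∈{2}] only 2 remains possible at r2c4, so r2c4=2.

Answer: 2 4 3 1 / 1 3 4 2 / 3 2 1 4 / 4 1 2 3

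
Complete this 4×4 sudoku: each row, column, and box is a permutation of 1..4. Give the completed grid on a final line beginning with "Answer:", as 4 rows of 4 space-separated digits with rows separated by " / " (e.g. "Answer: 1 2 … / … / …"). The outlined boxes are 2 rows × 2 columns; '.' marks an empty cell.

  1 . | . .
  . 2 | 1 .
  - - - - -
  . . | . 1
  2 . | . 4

Step 1. [r4c3∈{3}] r4c3 is down to just 3. So r4c3=3.
Step 2. [r2c1∈{3,4}] r2c1 is the only open cell in row 2 admitting 4. So r2c1=4.
Step 3. [r1c4∈{2,3}] r1c4 is the only open cell in col 4 admitting 2, so r1c4=2.
Step 4. [r1c2∈{3}] r1c2 is down to just 3 ⇒ r1c2=3.
Step 5. [r3c1∈{3}] only 3 remains possible at r3c1 ⇒ r3c1=3.
Step 6. [r3c2∈{4}] r3c2's peers cover all but 4, so r3c2=4.
Step 7. [r3c3∈{2}] r3c3 has the single candidate 2, so r3c3=2.
Step 8. [r2c4∈{3}] nothing but 3 survives at r2c4 ⇒ r2c4=3.
Step 9. [r4c2∈{1}] only 1 remains possible at r4c2. So r4c2=1.
Step 10. [r1c3∈{4}] r1c3's peers cover all but 4 ⇒ r1c3=4.

Answer: 1 3 4 2 / 4 2 1 3 / 3 4 2 1 / 2 1 3 4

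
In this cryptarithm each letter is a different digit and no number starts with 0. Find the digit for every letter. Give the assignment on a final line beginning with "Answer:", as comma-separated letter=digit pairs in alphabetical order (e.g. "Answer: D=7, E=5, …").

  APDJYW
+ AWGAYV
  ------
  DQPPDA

Step 1. [col 1: W + V ≡ A (mod 10)] no forcing yet in column 1 (carry-in 0); V=8 is free and consistent — try it ⇒ V=8.
Step 2. [col 1: W + V ≡ A (mod 10)] column 1 (W + V ≡ A (mod 10), carry-in 0) doesn't pin W yet; pick W=4 and continue, so W=4.
Step 3. [col 1: W + V ≡ A (mod 10)] column 1: given W=4, V=8, carry-in 0, and digits 4,8 already taken and all letters distinct, W+V≡A (mod 10) forces A=2, so A=2.
Step 4. [col 2: Y + Y ≡ D (mod 10)] no forcing yet in column 2 (carry-in 1); D=5 is free and consistent — try it, so D=5.
Step 5. [col 2: Y + Y ≡ D (mod 10)] in column 2 we have Y+Y≡D with carry-in 1; given D=5 and digits 2,4,5,8 already taken and all letters distinct, that pins Y to 7, so Y=7.
Step 6. [col 3: J + A ≡ P (mod 10)] column 3 (J + A ≡ P (mod 10), carry-in 1) doesn't pin J yet; pick J=3 and continue ⇒ J=3.
Step 7. [col 3: J + A ≡ P (mod 10)] column 3: given J=3, A=2, carry-in 1, and digits 2,3,4,5,7,8 already taken and all letters distinct, J+A≡P (mod 10) forces P=6 ⇒ P=6.
Step 8. [col 4: D + G ≡ P (mod 10)] in column 4 we have D+G≡P with carry-in 0; given D=5, P=6 and digits 2,3,4,5,6,7,8 already taken and all letters distinct, that pins G to 1 ⇒ G=1.
Step 9. [col 5: P + W ≡ Q (mod 10)] column 5 reads P+W+carry(0)=Q with P=6, W=4; with digits 1,2,3,4,5,6,7,8 already taken and all letters distinct, the only value for Q is 0, so Q=0.

Answer: A=2, D=5, G=1, J=3, P=6, Q=0, V=8, W=4, Y=7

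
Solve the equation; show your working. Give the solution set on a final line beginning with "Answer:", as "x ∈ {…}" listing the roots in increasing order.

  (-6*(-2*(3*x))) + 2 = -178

Step 1. [(-6*(-2*(3*x))) + 2 = -178] subtract 2: x sits inside (… + 2) ⇒ sub: -6*(-2*(3*x)) = -180.
Step 2. [-6*(-2*(3*x)) = -180] divide by the outer -6 ⇒ div: -2*(3*x) = 30.
Step 3. [-2*(3*x) = 30] divide by the outer -2, so div: 3*x = -15.
Step 4. [3*x = -15] divide by the outer 3, so div: x = -5.

Answer: x ∈ {-5}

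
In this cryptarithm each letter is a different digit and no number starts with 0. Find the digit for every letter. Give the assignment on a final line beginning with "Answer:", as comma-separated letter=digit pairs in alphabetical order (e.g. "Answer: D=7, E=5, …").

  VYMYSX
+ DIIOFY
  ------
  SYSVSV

Step 1. [col 1: X + Y ≡ V (mod 10)] column 1 (X + Y ≡ V (mod 10), carry-in 0) doesn't pin X yet; pick X=4 and continue. So X=4.
Step 2. [col 1: X + Y ≡ V (mod 10)] column 1 (X + Y ≡ V (mod 10), carry-in 0) doesn't pin V yet; pick V=2 and continue. So V=2.
Step 3. [col 1: X + Y ≡ V (mod 10)] column 1 reads X+Y+carry(0)=V with X=4, V=2; with digits 2,4 already taken and all letters distinct, the only value for Y is 8 ⇒ Y=8.
Step 4. [col 2: S + F ≡ S (mod 10)] column 2 reads S+F+carry(1)=S with nothing yet; with digits 2,4,8 already taken and all letters distinct, the only value for F is 9. So F=9.
Step 5. [col 2: S + F ≡ S (mod 10)] S=7 is one option consistent with column 2 (S + F ≡ S (mod 10), carry-in 1) — take it ⇒ S=7.
Step 6. [col 3: Y + O ≡ V (mod 10)] in column 3 we have Y+O≡V with carry-in 1; given Y=8, V=2 and digits 2,4,7,8,9 already taken and all letters distinct, that pins O to 3 ⇒ O=3.
Step 7. [col 4: M + I ≡ S (mod 10)] no forcing yet in column 4 (carry-in 1); I=0 is free and consistent — try it, so I=0.
Step 8. [col 4: M + I ≡ S (mod 10)] in column 4 we have M+I≡S with carry-in 1; given I=0, S=7 and digits 0,2,3,4,7,8,9 already taken and all letters distinct, that pins M to 6 ⇒ M=6.
Step 9. [col 6: V + D ≡ S (mod 10)] from column 6 (V=2, S=7, carry-in 0, digits 0,2,3,4,6,7,8,9 already taken and all letters distinct): D must equal 5. So D=5.

Answer: D=5, F=9, I=0, M=6, O=3, S=7, V=2, X=4, Y=8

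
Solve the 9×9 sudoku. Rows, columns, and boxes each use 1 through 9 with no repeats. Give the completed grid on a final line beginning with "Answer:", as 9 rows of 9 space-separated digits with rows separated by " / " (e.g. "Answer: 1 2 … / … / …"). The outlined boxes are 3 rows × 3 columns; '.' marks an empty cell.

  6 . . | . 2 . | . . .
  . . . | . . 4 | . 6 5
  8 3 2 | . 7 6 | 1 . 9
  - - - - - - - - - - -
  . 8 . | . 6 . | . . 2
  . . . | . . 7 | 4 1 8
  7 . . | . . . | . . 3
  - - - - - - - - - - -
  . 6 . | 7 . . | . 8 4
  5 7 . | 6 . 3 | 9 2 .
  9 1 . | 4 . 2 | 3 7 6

Step 1. [r2c2∈{9}] r2c2 is down to just 9 ⇒ r2c2=9.
Step 2. [r6c5∈{1,4,5,8,9}] across col 5, 4 lands solely at r6c5 ⇒ r6c5=4.
Step 3. [r3c4∈{5}] only 5 remains possible at r3c4 ⇒ r3c4=5.
Step 4. [r2c1∈{1}] r2c1 has the single candidate 1 ⇒ r2c1=1.
Step 5. [r9c5∈{5,8}] r9c5 is the only open cell in row 9 admitting 5 ⇒ r9c5=5.
Step 6. [r5c3∈{3,5,6,9}] in row 5, 6 fits only at r5c3. So r5c3=6.
Step 7. [r5c2∈{2,5}] row 5 places 5 nowhere but r5c2, so r5c2=5.
Step 8. [r8c3∈{4,8}] row 8 places 4 nowhere but r8c3, so r8c3=4.
Step 9. [r4c7∈{5,7}] 7 has one home in row 4: r4c7, so r4c7=7.
Step 10. [r1c7∈{8}] r1c7 is down to just 8 ⇒ r1c7=8.
Step 11. [r6c6∈{1,5,8,9}] in col 6, 8 fits only at r6c6. So r6c6=8.
Step 12. [r4c6∈{1,5,9}] r4c6 is the only open cell in col 6 admitting 5, so r4c6=5.
Step 13. [r4c8∈{9}] r4c8 is down to just 9, so r4c8=9.
Step 14. [r1c8∈{3,4}] r1c8 is the only open cell in col 8 admitting 3 ⇒ r1c8=3.
Step 15. [r7c1∈{2,3}] r7c1 is the only open cell in row 7 admitting 2. So r7c1=2.
Step 16. [r5c1∈{3}] r5c1 is down to just 3 ⇒ r5c1=3.
Step 17. [r5c5∈{9}] only 9 remains possible at r5c5. So r5c5=9.
Step 18. [r7c5∈{1}] only 1 remains possible at r7c5. So r7c5=1.
Step 19. [r1c4∈{1,9}] across col 4, 9 lands solely at r1c4. So r1c4=9.
Step 20. [r2c5∈{3,8}] r2c5 is the only open cell in col 5 admitting 3. So r2c5=3.
Step 21. [r4c3∈{1}] r4c3 is down to just 1, so r4c3=1.
Step 22. [r2c3∈{7}] nothing but 7 survives at r2c3, so r2c3=7.
Step 23. [r7c7∈{5}] only 5 remains possible at r7c7 ⇒ r7c7=5.
Step 24. [r6c4∈{1,2}] row 6 places 1 nowhere but r6c4, so r6c4=1.
Step 25. [r3c8∈{4}] only 4 remains possible at r3c8 ⇒ r3c8=4.
Step 26. [r6c8∈{5}] r6c8's peers cover all but 5 ⇒ r6c8=5.
Step 27. [r4c1∈{4}] r4c1's peers cover all but 4. So r4c1=4.
Step 28. [r6c2∈{2}] only 2 remains possible at r6c2. So r6c2=2.
Step 29. [r1c9∈{7}] only 7 remains possible at r1c9, so r1c9=7.
Step 30. [r7c6∈{9}] only 9 remains possible at r7c6, so r7c6=9.
Step 31. [r9c3∈{8}] r9c3 is down to just 8. So r9c3=8.
Step 32. [r1c6∈{1}] nothing but 1 survives at r1c6, so r1c6=1.
Step 33. [r2c4∈{8}] r2c4's peers cover all but 8 ⇒ r2c4=8.
Step 34. [r7c3∈{3}] r7c3 is down to just 3. So r7c3=3.
Step 35. [r1c3∈{5}] only 5 remains possible at r1c3, so r1c3=5.
Step 36. [r8c9∈{1}] only 1 remains possible at r8c9. So r8c9=1.
Step 37. [r6c7∈{6}] only 6 remains possible at r6c7, so r6c7=6.
Step 38. [r8c5∈{8}] r8c5's peers cover all but 8. So r8c5=8.
Step 39. [r2c7∈{2}] nothing but 2 survives at r2c7 ⇒ r2c7=2.
Step 40. [r4c4∈{3}] r4c4 has the single candidate 3 ⇒ r4c4=3.
Step 41. [r5c4∈{2}] r5c4's peers cover all but 2 ⇒ r5c4=2.
Step 42. [r1c2∈{4}] r1c2's peers cover all but 4 ⇒ r1c2=4.
Step 43. [r6c3∈{9}] only 9 remains possible at r6c3, so r6c3=9.

Answer: 6 4 5 9 2 1 8 3 7 / 1 9 7 8 3 4 2 6 5 / 8 3 2 5 7 6 1 4 9 / 4 8 1 3 6 5 7 9 2 / 3 5 6 2 9 7 4 1 8 / 7 2 9 1 4 8 6 5 3 / 2 6 3 7 1 9 5 8 4 / 5 7 4 6 8 3 9 2 1 / 9 1 8 4 5 2 3 7 6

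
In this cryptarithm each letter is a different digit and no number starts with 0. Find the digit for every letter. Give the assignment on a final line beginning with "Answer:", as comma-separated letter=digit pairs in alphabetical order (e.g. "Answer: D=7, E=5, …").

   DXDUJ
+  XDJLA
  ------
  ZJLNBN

Step 1. [col 1: J + A ≡ N (mod 10)] N=9 is one option consistent with column 1 (J + A ≡ N (mod 10), carry-in 0) — take it. So N=9.
Step 2. [col 1: J + A ≡ N (mod 10)] column 1 (J + A ≡ N (mod 10), carry-in 0) doesn't pin J yet; pick J=3 and continue ⇒ J=3.
Step 3. [col 1: J + A ≡ N (mod 10)] column 1: given J=3, N=9, carry-in 0, and digits 3,9 already taken and all letters distinct, J+A≡N (mod 10) forces A=6 ⇒ A=6.
Step 4. [Z] Z is the leading digit of a 6-digit sum of two 5-digit numbers; the final carry is exactly 1. So Z=1.
Step 5. [col 2: U + L ≡ B (mod 10)] U=8 is one option consistent with column 2 (U + L ≡ B (mod 10), carry-in 0) — take it ⇒ U=8.
Step 6. [col 2: U + L ≡ B (mod 10)] several values work for L in column 2 (U + L ≡ B (mod 10), carry-in 0); try L=2 ⇒ L=2.
Step 7. [col 2: U + L ≡ B (mod 10)] column 2 reads U+L+carry(0)=B with U=8, L=2; with digits 1,2,3,6,8,9 already taken and all letters distinct, the only value for B is 0 ⇒ B=0.
Step 8. [col 3: D + J ≡ N (mod 10)] column 3 reads D+J+carry(1)=N with J=3, N=9; with digits 0,1,2,3,6,8,9 already taken and all letters distinct, the only value for D is 5 ⇒ D=5.
Step 9. [col 4: X + D ≡ L (mod 10)] from column 4 (D=5, L=2, carry-in 0, digits 0,1,2,3,5,6,8,9 already taken and all letters distinct): X must equal 7, so X=7.

Answer: A=6, B=0, D=5, J=3, L=2, N=9, U=8, X=7, Z=1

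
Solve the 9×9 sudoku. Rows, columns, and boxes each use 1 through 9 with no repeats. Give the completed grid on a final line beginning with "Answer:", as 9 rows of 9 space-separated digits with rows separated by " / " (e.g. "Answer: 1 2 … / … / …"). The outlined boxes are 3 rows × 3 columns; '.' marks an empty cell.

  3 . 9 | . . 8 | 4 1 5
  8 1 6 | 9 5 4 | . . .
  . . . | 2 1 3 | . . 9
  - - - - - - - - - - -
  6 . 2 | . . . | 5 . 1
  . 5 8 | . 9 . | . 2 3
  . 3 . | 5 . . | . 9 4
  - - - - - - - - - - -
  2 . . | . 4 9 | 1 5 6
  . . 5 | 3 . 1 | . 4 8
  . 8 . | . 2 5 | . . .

Step 1. [r7c2∈{7}] r7c2's peers cover all but 7. So r7c2=7.
Step 2. [r4c6∈{7}] r4c6's peers cover all but 7. So r4c6=7.
Step 3. [r9c9∈{7}] nothing but 7 survives at r9c9, so r9c9=7.
Step 4. [r5c6∈{6}] r5c6's peers cover all but 6, so r5c6=6.
Step 5. [r4c8∈{8}] only 8 remains possible at r4c8. So r4c8=8.
Step 6. [r5c7∈{7}] r5c7 has the single candidate 7. So r5c7=7.
Step 7. [r9c8∈{3}] r9c8 has the single candidate 3 ⇒ r9c8=3.
Step 8. [r3c2∈{4}] r3c2's peers cover all but 4 ⇒ r3c2=4.
Step 9. [r5c1∈{1,4}] in box 4, 4 fits only at r5c1, so r5c1=4.
Step 10. [r3c3∈{7}] r3c3 has the single candidate 7 ⇒ r3c3=7.
Step 11. [r8c1∈{9}] r8c1 has the single candidate 9. So r8c1=9.
Step 12. [r9c1∈{1}] r9c1's peers cover all but 1 ⇒ r9c1=1.
Step 13. [r9c4∈{6}] r9c4 is down to just 6, so r9c4=6.
Step 14. [r2c9∈{2}] only 2 remains possible at r2c9, so r2c9=2.
Step 15. [r1c5∈{6,7}] 6 has one home in row 1: r1c5 ⇒ r1c5=6.
Step 16. [r3c8∈{6}] r3c8 is down to just 6. So r3c8=6.
Step 17. [r8c5∈{7}] only 7 remains possible at r8c5, so r8c5=7.
Step 18. [r6c3∈{1}] r6c3 has the single candidate 1, so r6c3=1.
Step 19. [r1c2∈{2}] r1c2's peers cover all but 2 ⇒ r1c2=2.
Step 20. [r6c6∈{2}] r6c6's peers cover all but 2. So r6c6=2.
Step 21. [r6c5∈{8}] nothing but 8 survives at r6c5, so r6c5=8.
Step 22. [r3c7∈{8}] r3c7's peers cover all but 8 ⇒ r3c7=8.
Step 23. [r9c7∈{9}] r9c7 has the single candidate 9, so r9c7=9.
Step 24. [r5c4∈{1}] r5c4 is down to just 1 ⇒ r5c4=1.
Step 25. [r4c4∈{4}] nothing but 4 survives at r4c4, so r4c4=4.
Step 26. [r8c7∈{2}] r8c7 has the single candidate 2, so r8c7=2.
Step 27. [r2c8∈{7}] r2c8's peers cover all but 7. So r2c8=7.
Step 28. [r1c4∈{7}] r1c4 is down to just 7, so r1c4=7.
Step 29. [r6c1∈{7}] r6c1 has the single candidate 7. So r6c1=7.
Step 30. [r6c7∈{6}] nothing but 6 survives at r6c7. So r6c7=6.
Step 31. [r3c1∈{5}] r3c1 has the single candidate 5, so r3c1=5.
Step 32. [r9c3∈{4}] r9c3 has the single candidate 4 ⇒ r9c3=4.
Step 33. [r4c2∈{9}] r4c2 is down to just 9, so r4c2=9.
Step 34. [r8c2∈{6}] only 6 remains possible at r8c2 ⇒ r8c2=6.
Step 35. [r4c5∈{3}] nothing but 3 survives at r4c5 ⇒ r4c5=3.
Step 36. [r7c3∈{3}] r7c3 is down to just 3, so r7c3=3.
Step 37. [r7c4∈{8}] r7c4's peers cover all but 8. So r7c4=8.
Step 38. [r2c7∈{3}] nothing but 3 survives at r2c7 ⇒ r2c7=3.

Answer: 3 2 9 7 6 8 4 1 5 / 8 1 6 9 5 4 3 7 2 / 5 4 7 2 1 3 8 6 9 / 6 9 2 4 3 7 5 8 1 / 4 5 8 1 9 6 7 2 3 / 7 3 1 5 8 2 6 9 4 / 2 7 3 8 4 9 1 5 6 / 9 6 5 3 7 1 2 4 8 / 1 8 4 6 2 5 9 3 7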